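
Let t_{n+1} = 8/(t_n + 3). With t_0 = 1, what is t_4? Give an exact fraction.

t_1 = 8/(1 + 3) = 2.
t_2 = 8/(2 + 3) = 8/5.
t_3 = 8/(8/5 + 3) = 40/23.
t_4 = 8/(40/23 + 3) = 184/109.

184/109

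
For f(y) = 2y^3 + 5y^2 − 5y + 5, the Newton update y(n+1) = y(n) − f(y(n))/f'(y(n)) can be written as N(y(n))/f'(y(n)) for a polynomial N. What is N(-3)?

f'(y) = 6y^2 + 10y − 5.
N(y) = y·f'(y) − f(y) = y·(6y^2 + 10y − 5) − (2y^3 + 5y^2 − 5y + 5) = 4y^3 + 5y^2 − 5.
N(-3) = −68.

−68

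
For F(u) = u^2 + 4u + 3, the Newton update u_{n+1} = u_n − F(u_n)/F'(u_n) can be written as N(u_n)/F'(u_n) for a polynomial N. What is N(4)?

13

F'(u) = 2u + 4.
N(u) = u·F'(u) − F(u) = u·(2u + 4) − (u^2 + 4u + 3) = u^2 − 3.
N(4) = 13.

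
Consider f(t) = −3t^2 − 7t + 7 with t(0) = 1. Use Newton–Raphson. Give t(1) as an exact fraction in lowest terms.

10/13

f'(t) = −6t − 7.
f(1) = −3, f'(1) = −13, so t(1) = 1 − (−3)/(−13) = 10/13.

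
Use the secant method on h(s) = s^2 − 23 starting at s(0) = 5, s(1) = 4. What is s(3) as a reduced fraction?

h(5) = 2, h(4) = −7. s(2) = 4 − (−7)·(4 − 5)/((−7) − 2) = 43/9.
h(4) = −7, h(43/9) = −14/81. s(3) = (43/9) − (−14/81)·((43/9) − 4)/((−14/81) − (−7)) = 379/79.

379/79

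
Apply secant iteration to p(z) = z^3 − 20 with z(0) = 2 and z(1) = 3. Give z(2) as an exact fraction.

50/19

p(2) = −12, p(3) = 7. z(2) = 3 − 7·(3 − 2)/(7 − (−12)) = 50/19.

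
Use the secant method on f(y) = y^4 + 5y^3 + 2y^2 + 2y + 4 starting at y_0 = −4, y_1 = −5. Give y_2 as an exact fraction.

f(−4) = −36, f(−5) = 44. y_2 = (−5) − 44·((−5) − (−4))/(44 − (−36)) = −89/20.

−89/20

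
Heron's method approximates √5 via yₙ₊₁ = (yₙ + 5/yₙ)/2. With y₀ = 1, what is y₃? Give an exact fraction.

y₁ = (1 + 5/1)/2 = 3.
y₂ = (3 + 5/3)/2 = 7/3.
y₃ = (7/3 + 5/(7/3))/2 = 47/21.

47/21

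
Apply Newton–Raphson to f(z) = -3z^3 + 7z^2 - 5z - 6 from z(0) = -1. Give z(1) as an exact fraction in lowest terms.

f'(z) = -9z^2 + 14z - 5.
f(-1) = 9, f'(-1) = -28, so z(1) = (-1) - 9/(-28) = -19/28.

-19/28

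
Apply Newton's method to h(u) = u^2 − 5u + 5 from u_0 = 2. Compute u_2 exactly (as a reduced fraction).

h'(u) = 2u − 5.
h(2) = −1, h'(2) = −1, so u_1 = 2 − (−1)/(−1) = 1.
h(1) = 1, h'(1) = −3, so u_2 = 1 − 1/(−3) = 4/3.

4/3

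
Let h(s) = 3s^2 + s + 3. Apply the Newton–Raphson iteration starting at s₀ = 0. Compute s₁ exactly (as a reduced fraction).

−3

h'(s) = 6s + 1.
h(0) = 3, h'(0) = 1, so s₁ = 0 − 3/1 = −3.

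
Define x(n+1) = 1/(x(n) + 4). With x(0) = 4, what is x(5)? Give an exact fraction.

593/2512

x(1) = 1/(4 + 4) = 1/8.
x(2) = 1/(1/8 + 4) = 8/33.
x(3) = 1/(8/33 + 4) = 33/140.
x(4) = 1/(33/140 + 4) = 140/593.
x(5) = 1/(140/593 + 4) = 593/2512.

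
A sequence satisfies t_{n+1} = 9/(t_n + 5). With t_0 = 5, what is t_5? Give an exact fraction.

22104/15745

t_1 = 9/(5 + 5) = 9/10.
t_2 = 9/(9/10 + 5) = 90/59.
t_3 = 9/(90/59 + 5) = 531/385.
t_4 = 9/(531/385 + 5) = 3465/2456.
t_5 = 9/(3465/2456 + 5) = 22104/15745.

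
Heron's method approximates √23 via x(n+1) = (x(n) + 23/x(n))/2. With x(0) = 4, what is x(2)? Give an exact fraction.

2993/624

x(1) = (4 + 23/4)/2 = 39/8.
x(2) = (39/8 + 23/(39/8))/2 = 2993/624.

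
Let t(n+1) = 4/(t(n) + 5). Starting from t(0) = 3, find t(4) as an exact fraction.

252/359

t(1) = 4/(3 + 5) = 1/2.
t(2) = 4/(1/2 + 5) = 8/11.
t(3) = 4/(8/11 + 5) = 44/63.
t(4) = 4/(44/63 + 5) = 252/359.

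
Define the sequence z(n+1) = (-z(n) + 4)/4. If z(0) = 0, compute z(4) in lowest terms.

51/64

z(1) = (-0 + 4)/4 = 1.
z(2) = (-1 + 4)/4 = 3/4.
z(3) = (-(3/4) + 4)/4 = 13/16.
z(4) = (-(13/16) + 4)/4 = 51/64.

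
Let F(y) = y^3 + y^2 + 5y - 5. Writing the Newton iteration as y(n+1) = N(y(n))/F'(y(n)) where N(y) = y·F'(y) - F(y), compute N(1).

F'(y) = 3y^2 + 2y + 5.
N(y) = y·F'(y) - F(y) = y·(3y^2 + 2y + 5) - (y^3 + y^2 + 5y - 5) = 2y^3 + y^2 + 5.
N(1) = 8.

8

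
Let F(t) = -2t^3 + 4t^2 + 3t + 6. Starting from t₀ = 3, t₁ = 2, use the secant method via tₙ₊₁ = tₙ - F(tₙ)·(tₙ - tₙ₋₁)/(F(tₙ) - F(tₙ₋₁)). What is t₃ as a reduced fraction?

934/317

F(3) = -3, F(2) = 12. t₂ = 2 - 12·(2 - 3)/(12 - (-3)) = 14/5.
F(2) = 12, F(14/5) = 232/125. t₃ = (14/5) - (232/125)·((14/5) - 2)/((232/125) - 12) = 934/317.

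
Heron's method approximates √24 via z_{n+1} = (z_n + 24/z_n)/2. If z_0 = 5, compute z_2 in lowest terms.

4801/980

z_1 = (5 + 24/5)/2 = 49/10.
z_2 = (49/10 + 24/(49/10))/2 = 4801/980.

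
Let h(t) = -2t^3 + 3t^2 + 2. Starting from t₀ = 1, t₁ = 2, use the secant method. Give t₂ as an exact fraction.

h(1) = 3, h(2) = -2. t₂ = 2 - (-2)·(2 - 1)/((-2) - 3) = 8/5.

8/5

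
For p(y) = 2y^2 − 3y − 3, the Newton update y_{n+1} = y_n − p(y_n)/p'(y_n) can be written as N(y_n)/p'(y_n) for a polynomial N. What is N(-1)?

5

p'(y) = 4y − 3.
N(y) = y·p'(y) − p(y) = y·(4y − 3) − (2y^2 − 3y − 3) = 2y^2 + 3.
N(-1) = 5.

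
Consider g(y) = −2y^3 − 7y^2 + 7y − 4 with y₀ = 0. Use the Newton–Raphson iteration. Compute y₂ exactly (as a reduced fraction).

−332/1015

g'(y) = −6y^2 − 14y + 7.
g(0) = −4, g'(0) = 7, so y₁ = 0 − (−4)/7 = 4/7.
g(4/7) = −912/343, g'(4/7) = −145/49, so y₂ = (4/7) − (−912/343)/(−145/49) = −332/1015.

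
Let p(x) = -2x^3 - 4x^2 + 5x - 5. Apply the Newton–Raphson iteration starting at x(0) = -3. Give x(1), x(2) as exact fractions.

x(1) = -77/25, x(2) = -437119/142075

p'(x) = -6x^2 - 8x + 5.
p(-3) = -2, p'(-3) = -25, so x(1) = (-3) - (-2)/(-25) = -77/25.
p(-77/25) = 1416/15625, p'(-77/25) = -17049/625, so x(2) = (-77/25) - (1416/15625)/(-17049/625) = -437119/142075.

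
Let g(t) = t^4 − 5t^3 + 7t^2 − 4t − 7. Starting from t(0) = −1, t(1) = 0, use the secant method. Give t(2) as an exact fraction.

−7/17

g(−1) = 10, g(0) = −7. t(2) = 0 − (−7)·(0 − (−1))/((−7) − 10) = −7/17.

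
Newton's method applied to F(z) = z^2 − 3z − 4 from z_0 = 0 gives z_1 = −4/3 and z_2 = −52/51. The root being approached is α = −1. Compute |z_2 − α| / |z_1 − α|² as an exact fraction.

z_1 − α = −4/3 − (−1) = −4/3 + 1 = −1/3, so |z_1 − α| = 1/3.
z_2 − α = −52/51 − (−1) = −52/51 + 1 = −1/51, so |z_2 − α| = 1/51.
|z_1 − α|² = 1/9.
Ratio = (1/51) / (1/9) = 3/17.

3/17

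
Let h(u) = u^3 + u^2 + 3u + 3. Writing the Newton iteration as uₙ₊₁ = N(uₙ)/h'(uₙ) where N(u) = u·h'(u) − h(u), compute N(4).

141

h'(u) = 3u^2 + 2u + 3.
N(u) = u·h'(u) − h(u) = u·(3u^2 + 2u + 3) − (u^3 + u^2 + 3u + 3) = 2u^3 + u^2 − 3.
N(4) = 141.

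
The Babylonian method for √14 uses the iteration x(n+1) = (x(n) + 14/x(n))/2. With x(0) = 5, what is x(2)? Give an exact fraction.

2921/780

x(1) = (5 + 14/5)/2 = 39/10.
x(2) = (39/10 + 14/(39/10))/2 = 2921/780.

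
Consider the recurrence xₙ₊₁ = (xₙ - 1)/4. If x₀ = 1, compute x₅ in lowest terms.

-85/256

x₁ = (1 - 1)/4 = 0.
x₂ = (0 - 1)/4 = -1/4.
x₃ = ((-1/4) - 1)/4 = -5/16.
x₄ = ((-5/16) - 1)/4 = -21/64.
x₅ = ((-21/64) - 1)/4 = -85/256.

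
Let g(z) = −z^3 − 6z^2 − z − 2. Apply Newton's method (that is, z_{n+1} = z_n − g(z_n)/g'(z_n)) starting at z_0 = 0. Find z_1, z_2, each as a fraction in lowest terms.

g'(z) = −3z^2 − 12z − 1.
g(0) = −2, g'(0) = −1, so z_1 = 0 − (−2)/(−1) = −2.
g(−2) = −16, g'(−2) = 11, so z_2 = (−2) − (−16)/11 = −6/11.

z_1 = −2, z_2 = −6/11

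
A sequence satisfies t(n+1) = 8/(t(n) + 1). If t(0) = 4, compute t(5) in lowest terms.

1256/581

t(1) = 8/(4 + 1) = 8/5.
t(2) = 8/(8/5 + 1) = 40/13.
t(3) = 8/(40/13 + 1) = 104/53.
t(4) = 8/(104/53 + 1) = 424/157.
t(5) = 8/(424/157 + 1) = 1256/581.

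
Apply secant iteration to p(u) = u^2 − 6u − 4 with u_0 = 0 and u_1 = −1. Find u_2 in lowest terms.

−4/7

p(0) = −4, p(−1) = 3. u_2 = (−1) − 3·((−1) − 0)/(3 − (−4)) = −4/7.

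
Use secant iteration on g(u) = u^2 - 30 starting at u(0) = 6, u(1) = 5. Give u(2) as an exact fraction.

g(6) = 6, g(5) = -5. u(2) = 5 - (-5)·(5 - 6)/((-5) - 6) = 60/11.

60/11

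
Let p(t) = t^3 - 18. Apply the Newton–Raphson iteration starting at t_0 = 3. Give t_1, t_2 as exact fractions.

p'(t) = 3t^2.
p(3) = 9, p'(3) = 27, so t_1 = 3 - 9/27 = 8/3.
p(8/3) = 26/27, p'(8/3) = 64/3, so t_2 = (8/3) - (26/27)/(64/3) = 755/288.

t_1 = 8/3, t_2 = 755/288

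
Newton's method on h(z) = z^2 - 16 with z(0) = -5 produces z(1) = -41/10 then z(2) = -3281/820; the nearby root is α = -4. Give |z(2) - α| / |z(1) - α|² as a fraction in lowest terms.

5/41

z(1) - α = -41/10 - (-4) = -41/10 + 4 = -1/10, so |z(1) - α| = 1/10.
z(2) - α = -3281/820 - (-4) = -3281/820 + 4 = -1/820, so |z(2) - α| = 1/820.
|z(1) - α|² = 1/100.
Ratio = (1/820) / (1/100) = 5/41.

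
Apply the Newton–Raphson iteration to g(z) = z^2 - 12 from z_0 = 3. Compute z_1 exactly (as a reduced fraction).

7/2

g'(z) = 2z.
g(3) = -3, g'(3) = 6, so z_1 = 3 - (-3)/6 = 7/2.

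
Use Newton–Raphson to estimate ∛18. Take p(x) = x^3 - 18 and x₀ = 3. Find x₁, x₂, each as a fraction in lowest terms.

x₁ = 8/3, x₂ = 755/288

p'(x) = 3x^2.
p(3) = 9, p'(3) = 27, so x₁ = 3 - 9/27 = 8/3.
p(8/3) = 26/27, p'(8/3) = 64/3, so x₂ = (8/3) - (26/27)/(64/3) = 755/288.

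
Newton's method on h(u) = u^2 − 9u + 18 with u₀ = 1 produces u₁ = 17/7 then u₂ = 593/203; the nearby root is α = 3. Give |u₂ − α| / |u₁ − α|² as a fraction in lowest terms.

7/29

u₁ − α = 17/7 − 3 = −4/7, so |u₁ − α| = 4/7.
u₂ − α = 593/203 − 3 = −16/203, so |u₂ − α| = 16/203.
|u₁ − α|² = 16/49.
Ratio = (16/203) / (16/49) = 7/29.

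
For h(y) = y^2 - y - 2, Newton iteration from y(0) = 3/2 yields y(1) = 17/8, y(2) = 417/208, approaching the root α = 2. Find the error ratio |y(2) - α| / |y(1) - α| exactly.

y(1) - α = 17/8 - 2 = 1/8, so |y(1) - α| = 1/8.
y(2) - α = 417/208 - 2 = 1/208, so |y(2) - α| = 1/208.
Ratio = (1/208) / (1/8) = 1/26.

1/26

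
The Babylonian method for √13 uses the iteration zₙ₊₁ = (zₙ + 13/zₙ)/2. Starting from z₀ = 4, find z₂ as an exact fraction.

z₁ = (4 + 13/4)/2 = 29/8.
z₂ = (29/8 + 13/(29/8))/2 = 1673/464.

1673/464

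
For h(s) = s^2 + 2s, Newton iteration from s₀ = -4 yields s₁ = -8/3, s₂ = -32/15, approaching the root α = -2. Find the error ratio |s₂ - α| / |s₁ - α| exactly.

1/5

s₁ - α = -8/3 - (-2) = -8/3 + 2 = -2/3, so |s₁ - α| = 2/3.
s₂ - α = -32/15 - (-2) = -32/15 + 2 = -2/15, so |s₂ - α| = 2/15.
Ratio = (2/15) / (2/3) = 1/5.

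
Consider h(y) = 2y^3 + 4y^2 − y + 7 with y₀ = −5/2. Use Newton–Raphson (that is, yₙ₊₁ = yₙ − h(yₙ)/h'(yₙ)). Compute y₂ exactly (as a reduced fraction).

h'(y) = 6y^2 + 8y − 1.
h(−5/2) = 13/4, h'(−5/2) = 33/2, so y₁ = (−5/2) − (13/4)/(33/2) = −89/33.
h(−89/33) = −15886/35937, h'(−89/33) = 2549/121, so y₂ = (−89/33) − (−15886/35937)/(2549/121) = −2025863/757053.

−2025863/757053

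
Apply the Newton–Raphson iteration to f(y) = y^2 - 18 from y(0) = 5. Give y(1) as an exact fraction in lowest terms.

43/10

f'(y) = 2y.
f(5) = 7, f'(5) = 10, so y(1) = 5 - 7/10 = 43/10.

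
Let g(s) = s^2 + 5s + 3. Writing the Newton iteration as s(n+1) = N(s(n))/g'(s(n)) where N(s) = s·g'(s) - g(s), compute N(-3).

g'(s) = 2s + 5.
N(s) = s·g'(s) - g(s) = s·(2s + 5) - (s^2 + 5s + 3) = s^2 - 3.
N(-3) = 6.

6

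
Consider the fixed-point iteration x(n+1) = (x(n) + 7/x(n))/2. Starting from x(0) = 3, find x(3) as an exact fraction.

32257/12192

x(1) = (3 + 7/3)/2 = 8/3.
x(2) = (8/3 + 7/(8/3))/2 = 127/48.
x(3) = (127/48 + 7/(127/48))/2 = 32257/12192.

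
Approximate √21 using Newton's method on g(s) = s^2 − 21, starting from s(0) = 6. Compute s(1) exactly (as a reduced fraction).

g'(s) = 2s.
g(6) = 15, g'(6) = 12, so s(1) = 6 − 15/12 = 19/4.

19/4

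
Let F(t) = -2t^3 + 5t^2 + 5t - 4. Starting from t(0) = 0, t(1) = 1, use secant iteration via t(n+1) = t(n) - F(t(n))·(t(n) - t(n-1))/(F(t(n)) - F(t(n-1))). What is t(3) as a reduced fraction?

F(0) = -4, F(1) = 4. t(2) = 1 - 4·(1 - 0)/(4 - (-4)) = 1/2.
F(1) = 4, F(1/2) = -1/2. t(3) = (1/2) - (-1/2)·((1/2) - 1)/((-1/2) - 4) = 5/9.

5/9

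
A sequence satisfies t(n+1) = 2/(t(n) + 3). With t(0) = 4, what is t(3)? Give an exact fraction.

46/83

t(1) = 2/(4 + 3) = 2/7.
t(2) = 2/(2/7 + 3) = 14/23.
t(3) = 2/(14/23 + 3) = 46/83.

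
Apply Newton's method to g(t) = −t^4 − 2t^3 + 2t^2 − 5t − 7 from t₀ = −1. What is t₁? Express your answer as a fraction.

g'(t) = −4t^3 − 6t^2 + 4t − 5.
g(−1) = 1, g'(−1) = −11, so t₁ = (−1) − 1/(−11) = −10/11.

−10/11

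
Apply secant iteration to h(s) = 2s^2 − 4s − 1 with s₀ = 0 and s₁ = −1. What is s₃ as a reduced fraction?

h(0) = −1, h(−1) = 5. s₂ = (−1) − 5·((−1) − 0)/(5 − (−1)) = −1/6.
h(−1) = 5, h(−1/6) = −5/18. s₃ = (−1/6) − (−5/18)·((−1/6) − (−1))/((−5/18) − 5) = −4/19.

−4/19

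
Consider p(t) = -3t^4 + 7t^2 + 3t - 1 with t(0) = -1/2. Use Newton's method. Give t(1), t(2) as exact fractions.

p'(t) = -12t^3 + 14t + 3.
p(-1/2) = -15/16, p'(-1/2) = -5/2, so t(1) = (-1/2) - (-15/16)/(-5/2) = -7/8.
p(-7/8) = -99/4096, p'(-7/8) = -155/128, so t(2) = (-7/8) - (-99/4096)/(-155/128) = -4439/4960.

t(1) = -7/8, t(2) = -4439/4960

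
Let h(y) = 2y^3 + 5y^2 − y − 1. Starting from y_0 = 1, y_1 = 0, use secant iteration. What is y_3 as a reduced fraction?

h(1) = 5, h(0) = −1. y_2 = 0 − (−1)·(0 − 1)/((−1) − 5) = 1/6.
h(0) = −1, h(1/6) = −55/54. y_3 = (1/6) − (−55/54)·((1/6) − 0)/((−55/54) − (−1)) = −9.

−9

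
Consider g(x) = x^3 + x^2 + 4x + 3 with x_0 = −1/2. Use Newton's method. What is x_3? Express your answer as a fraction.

g'(x) = 3x^2 + 2x + 4.
g(−1/2) = 9/8, g'(−1/2) = 15/4, so x_1 = (−1/2) − (9/8)/(15/4) = −4/5.
g(−4/5) = −9/125, g'(−4/5) = 108/25, so x_2 = (−4/5) − (−9/125)/(108/25) = −47/60.
g(−47/60) = −83/216000, g'(−47/60) = 5129/1200, so x_3 = (−47/60) − (−83/216000)/(5129/1200) = −361553/461610.

−361553/461610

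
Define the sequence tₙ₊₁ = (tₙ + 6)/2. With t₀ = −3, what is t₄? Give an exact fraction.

87/16

t₁ = ((−3) + 6)/2 = 3/2.
t₂ = ((3/2) + 6)/2 = 15/4.
t₃ = ((15/4) + 6)/2 = 39/8.
t₄ = ((39/8) + 6)/2 = 87/16.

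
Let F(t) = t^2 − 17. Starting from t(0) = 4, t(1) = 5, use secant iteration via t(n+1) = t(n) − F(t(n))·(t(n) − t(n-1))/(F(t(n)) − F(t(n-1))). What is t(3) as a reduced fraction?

169/41

F(4) = −1, F(5) = 8. t(2) = 5 − 8·(5 − 4)/(8 − (−1)) = 37/9.
F(5) = 8, F(37/9) = −8/81. t(3) = (37/9) − (−8/81)·((37/9) − 5)/((−8/81) − 8) = 169/41.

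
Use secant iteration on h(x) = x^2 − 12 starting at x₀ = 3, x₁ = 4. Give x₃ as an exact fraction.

h(3) = −3, h(4) = 4. x₂ = 4 − 4·(4 − 3)/(4 − (−3)) = 24/7.
h(4) = 4, h(24/7) = −12/49. x₃ = (24/7) − (−12/49)·((24/7) − 4)/((−12/49) − 4) = 45/13.

45/13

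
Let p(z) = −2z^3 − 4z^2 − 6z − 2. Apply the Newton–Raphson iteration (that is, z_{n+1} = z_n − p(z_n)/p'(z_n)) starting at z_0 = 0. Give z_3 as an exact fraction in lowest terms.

−62333/144909

p'(z) = −6z^2 − 8z − 6.
p(0) = −2, p'(0) = −6, so z_1 = 0 − (−2)/(−6) = −1/3.
p(−1/3) = −10/27, p'(−1/3) = −4, so z_2 = (−1/3) − (−10/27)/(−4) = −23/54.
p(−23/54) = −1225/78732, p'(−23/54) = −1789/486, so z_3 = (−23/54) − (−1225/78732)/(−1789/486) = −62333/144909.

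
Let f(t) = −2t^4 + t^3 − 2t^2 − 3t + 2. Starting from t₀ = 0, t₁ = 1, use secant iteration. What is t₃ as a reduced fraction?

43/97

f(0) = 2, f(1) = −4. t₂ = 1 − (−4)·(1 − 0)/((−4) − 2) = 1/3.
f(1) = −4, f(1/3) = 64/81. t₃ = (1/3) − (64/81)·((1/3) − 1)/((64/81) − (−4)) = 43/97.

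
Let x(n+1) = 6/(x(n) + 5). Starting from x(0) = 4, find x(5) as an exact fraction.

x(1) = 6/(4 + 5) = 2/3.
x(2) = 6/(2/3 + 5) = 18/17.
x(3) = 6/(18/17 + 5) = 102/103.
x(4) = 6/(102/103 + 5) = 618/617.
x(5) = 6/(618/617 + 5) = 3702/3703.

3702/3703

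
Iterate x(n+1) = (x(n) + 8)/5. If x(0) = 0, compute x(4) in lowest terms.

1248/625

x(1) = (0 + 8)/5 = 8/5.
x(2) = ((8/5) + 8)/5 = 48/25.
x(3) = ((48/25) + 8)/5 = 248/125.
x(4) = ((248/125) + 8)/5 = 1248/625.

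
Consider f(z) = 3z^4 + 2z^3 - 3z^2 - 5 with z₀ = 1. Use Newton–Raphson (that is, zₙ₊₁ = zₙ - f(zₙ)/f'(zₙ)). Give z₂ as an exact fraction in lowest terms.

f'(z) = 12z^3 + 6z^2 - 6z.
f(1) = -3, f'(1) = 12, so z₁ = 1 - (-3)/12 = 5/4.
f(5/4) = 395/256, f'(5/4) = 405/16, so z₂ = (5/4) - (395/256)/(405/16) = 1541/1296.

1541/1296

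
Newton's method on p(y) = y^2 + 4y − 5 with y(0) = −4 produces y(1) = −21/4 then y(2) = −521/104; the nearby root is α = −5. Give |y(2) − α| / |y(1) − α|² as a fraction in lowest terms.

y(1) − α = −21/4 − (−5) = −21/4 + 5 = −1/4, so |y(1) − α| = 1/4.
y(2) − α = −521/104 − (−5) = −521/104 + 5 = −1/104, so |y(2) − α| = 1/104.
|y(1) − α|² = 1/16.
Ratio = (1/104) / (1/16) = 2/13.

2/13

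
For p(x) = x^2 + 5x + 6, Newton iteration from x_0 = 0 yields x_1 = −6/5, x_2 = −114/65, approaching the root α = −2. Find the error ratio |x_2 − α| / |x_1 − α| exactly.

x_1 − α = −6/5 − (−2) = −6/5 + 2 = 4/5, so |x_1 − α| = 4/5.
x_2 − α = −114/65 − (−2) = −114/65 + 2 = 16/65, so |x_2 − α| = 16/65.
Ratio = (16/65) / (4/5) = 4/13.

4/13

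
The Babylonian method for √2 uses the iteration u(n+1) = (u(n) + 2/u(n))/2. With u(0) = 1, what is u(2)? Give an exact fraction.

17/12

u(1) = (1 + 2/1)/2 = 3/2.
u(2) = (3/2 + 2/(3/2))/2 = 17/12.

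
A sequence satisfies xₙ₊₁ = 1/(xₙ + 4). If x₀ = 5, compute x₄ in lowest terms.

x₁ = 1/(5 + 4) = 1/9.
x₂ = 1/(1/9 + 4) = 9/37.
x₃ = 1/(9/37 + 4) = 37/157.
x₄ = 1/(37/157 + 4) = 157/665.

157/665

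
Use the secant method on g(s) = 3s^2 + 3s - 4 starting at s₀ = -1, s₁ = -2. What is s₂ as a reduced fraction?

-5/3

g(-1) = -4, g(-2) = 2. s₂ = (-2) - 2·((-2) - (-1))/(2 - (-4)) = -5/3.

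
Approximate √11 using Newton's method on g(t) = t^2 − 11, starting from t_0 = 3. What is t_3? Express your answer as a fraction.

g'(t) = 2t.
g(3) = −2, g'(3) = 6, so t_1 = 3 − (−2)/6 = 10/3.
g(10/3) = 1/9, g'(10/3) = 20/3, so t_2 = (10/3) − (1/9)/(20/3) = 199/60.
g(199/60) = 1/3600, g'(199/60) = 199/30, so t_3 = (199/60) − (1/3600)/(199/30) = 79201/23880.

79201/23880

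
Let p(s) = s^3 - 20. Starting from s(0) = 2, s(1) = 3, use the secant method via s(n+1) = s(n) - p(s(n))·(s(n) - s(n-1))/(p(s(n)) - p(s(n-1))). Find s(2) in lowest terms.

50/19

p(2) = -12, p(3) = 7. s(2) = 3 - 7·(3 - 2)/(7 - (-12)) = 50/19.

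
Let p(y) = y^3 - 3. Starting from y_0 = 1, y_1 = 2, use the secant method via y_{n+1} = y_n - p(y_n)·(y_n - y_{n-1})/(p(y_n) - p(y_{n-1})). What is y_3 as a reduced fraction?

p(1) = -2, p(2) = 5. y_2 = 2 - 5·(2 - 1)/(5 - (-2)) = 9/7.
p(2) = 5, p(9/7) = -300/343. y_3 = (9/7) - (-300/343)·((9/7) - 2)/((-300/343) - 5) = 561/403.

561/403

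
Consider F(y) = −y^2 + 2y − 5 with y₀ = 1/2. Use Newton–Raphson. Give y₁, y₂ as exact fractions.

F'(y) = −2y + 2.
F(1/2) = −17/4, F'(1/2) = 1, so y₁ = (1/2) − (−17/4)/1 = 19/4.
F(19/4) = −289/16, F'(19/4) = −15/2, so y₂ = (19/4) − (−289/16)/(−15/2) = 281/120.

y₁ = 19/4, y₂ = 281/120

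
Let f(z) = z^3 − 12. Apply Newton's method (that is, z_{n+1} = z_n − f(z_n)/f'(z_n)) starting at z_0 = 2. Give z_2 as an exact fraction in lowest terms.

1010/441

f'(z) = 3z^2.
f(2) = −4, f'(2) = 12, so z_1 = 2 − (−4)/12 = 7/3.
f(7/3) = 19/27, f'(7/3) = 49/3, so z_2 = (7/3) − (19/27)/(49/3) = 1010/441.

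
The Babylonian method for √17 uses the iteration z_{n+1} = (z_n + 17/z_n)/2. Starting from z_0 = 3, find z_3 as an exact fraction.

z_1 = (3 + 17/3)/2 = 13/3.
z_2 = (13/3 + 17/(13/3))/2 = 161/39.
z_3 = (161/39 + 17/(161/39))/2 = 25889/6279.

25889/6279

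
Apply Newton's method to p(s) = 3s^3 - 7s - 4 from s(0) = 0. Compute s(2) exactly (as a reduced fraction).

-988/1393

p'(s) = 9s^2 - 7.
p(0) = -4, p'(0) = -7, so s(1) = 0 - (-4)/(-7) = -4/7.
p(-4/7) = -192/343, p'(-4/7) = -199/49, so s(2) = (-4/7) - (-192/343)/(-199/49) = -988/1393.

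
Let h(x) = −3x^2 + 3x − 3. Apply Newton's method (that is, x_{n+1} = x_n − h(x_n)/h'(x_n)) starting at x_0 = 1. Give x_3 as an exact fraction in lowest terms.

0

h'(x) = −6x + 3.
h(1) = −3, h'(1) = −3, so x_1 = 1 − (−3)/(−3) = 0.
h(0) = −3, h'(0) = 3, so x_2 = 0 − (−3)/3 = 1.
h(1) = −3, h'(1) = −3, so x_3 = 1 − (−3)/(−3) = 0.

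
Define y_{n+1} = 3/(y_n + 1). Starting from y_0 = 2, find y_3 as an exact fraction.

6/5

y_1 = 3/(2 + 1) = 1.
y_2 = 3/(1 + 1) = 3/2.
y_3 = 3/(3/2 + 1) = 6/5.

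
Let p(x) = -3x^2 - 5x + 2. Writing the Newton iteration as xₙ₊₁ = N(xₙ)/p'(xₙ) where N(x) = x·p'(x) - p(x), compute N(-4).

p'(x) = -6x - 5.
N(x) = x·p'(x) - p(x) = x·(-6x - 5) - (-3x^2 - 5x + 2) = -3x^2 - 2.
N(-4) = -50.

-50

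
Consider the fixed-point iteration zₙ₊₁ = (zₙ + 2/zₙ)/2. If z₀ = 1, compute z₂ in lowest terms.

17/12

z₁ = (1 + 2/1)/2 = 3/2.
z₂ = (3/2 + 2/(3/2))/2 = 17/12.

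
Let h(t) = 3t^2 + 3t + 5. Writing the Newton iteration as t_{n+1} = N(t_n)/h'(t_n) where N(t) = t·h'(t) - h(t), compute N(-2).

7

h'(t) = 6t + 3.
N(t) = t·h'(t) - h(t) = t·(6t + 3) - (3t^2 + 3t + 5) = 3t^2 - 5.
N(-2) = 7.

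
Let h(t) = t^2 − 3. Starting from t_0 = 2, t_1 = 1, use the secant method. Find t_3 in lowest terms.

h(2) = 1, h(1) = −2. t_2 = 1 − (−2)·(1 − 2)/((−2) − 1) = 5/3.
h(1) = −2, h(5/3) = −2/9. t_3 = (5/3) − (−2/9)·((5/3) − 1)/((−2/9) − (−2)) = 7/4.

7/4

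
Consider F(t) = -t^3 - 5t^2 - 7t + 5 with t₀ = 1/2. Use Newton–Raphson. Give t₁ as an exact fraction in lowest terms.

26/51

F'(t) = -3t^2 - 10t - 7.
F(1/2) = 1/8, F'(1/2) = -51/4, so t₁ = (1/2) - (1/8)/(-51/4) = 26/51.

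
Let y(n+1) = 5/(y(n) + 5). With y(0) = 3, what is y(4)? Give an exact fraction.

y(1) = 5/(3 + 5) = 5/8.
y(2) = 5/(5/8 + 5) = 8/9.
y(3) = 5/(8/9 + 5) = 45/53.
y(4) = 5/(45/53 + 5) = 53/62.

53/62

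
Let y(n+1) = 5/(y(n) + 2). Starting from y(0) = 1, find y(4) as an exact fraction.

185/129

y(1) = 5/(1 + 2) = 5/3.
y(2) = 5/(5/3 + 2) = 15/11.
y(3) = 5/(15/11 + 2) = 55/37.
y(4) = 5/(55/37 + 2) = 185/129.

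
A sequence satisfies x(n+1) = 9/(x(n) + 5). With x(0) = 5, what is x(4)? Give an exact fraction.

3465/2456

x(1) = 9/(5 + 5) = 9/10.
x(2) = 9/(9/10 + 5) = 90/59.
x(3) = 9/(90/59 + 5) = 531/385.
x(4) = 9/(531/385 + 5) = 3465/2456.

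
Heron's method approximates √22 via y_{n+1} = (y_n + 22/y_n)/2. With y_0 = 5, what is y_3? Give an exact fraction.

38878481/8288920

y_1 = (5 + 22/5)/2 = 47/10.
y_2 = (47/10 + 22/(47/10))/2 = 4409/940.
y_3 = (4409/940 + 22/(4409/940))/2 = 38878481/8288920.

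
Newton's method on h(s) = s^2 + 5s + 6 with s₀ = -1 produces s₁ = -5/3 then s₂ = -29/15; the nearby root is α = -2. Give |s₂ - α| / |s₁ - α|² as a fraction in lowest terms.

3/5

s₁ - α = -5/3 - (-2) = -5/3 + 2 = 1/3, so |s₁ - α| = 1/3.
s₂ - α = -29/15 - (-2) = -29/15 + 2 = 1/15, so |s₂ - α| = 1/15.
|s₁ - α|² = 1/9.
Ratio = (1/15) / (1/9) = 3/5.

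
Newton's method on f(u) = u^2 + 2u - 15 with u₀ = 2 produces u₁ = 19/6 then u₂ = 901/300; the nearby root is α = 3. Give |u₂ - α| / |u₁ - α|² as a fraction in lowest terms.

3/25

u₁ - α = 19/6 - 3 = 1/6, so |u₁ - α| = 1/6.
u₂ - α = 901/300 - 3 = 1/300, so |u₂ - α| = 1/300.
|u₁ - α|² = 1/36.
Ratio = (1/300) / (1/36) = 3/25.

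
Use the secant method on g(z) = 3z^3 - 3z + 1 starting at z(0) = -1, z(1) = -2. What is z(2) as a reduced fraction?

g(-1) = 1, g(-2) = -17. z(2) = (-2) - (-17)·((-2) - (-1))/((-17) - 1) = -19/18.

-19/18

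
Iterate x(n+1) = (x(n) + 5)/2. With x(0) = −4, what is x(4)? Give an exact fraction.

x(1) = ((−4) + 5)/2 = 1/2.
x(2) = ((1/2) + 5)/2 = 11/4.
x(3) = ((11/4) + 5)/2 = 31/8.
x(4) = ((31/8) + 5)/2 = 71/16.

71/16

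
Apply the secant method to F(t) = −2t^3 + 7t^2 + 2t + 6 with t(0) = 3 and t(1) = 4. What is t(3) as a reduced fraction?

F(3) = 21, F(4) = −2. t(2) = 4 − (−2)·(4 − 3)/((−2) − 21) = 90/23.
F(4) = −2, F(90/23) = 14322/12167. t(3) = (90/23) − (14322/12167)·((90/23) − 4)/((14322/12167) − (−2)) = 38127/9664.

38127/9664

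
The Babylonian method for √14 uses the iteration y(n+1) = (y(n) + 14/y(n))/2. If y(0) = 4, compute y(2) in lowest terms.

449/120

y(1) = (4 + 14/4)/2 = 15/4.
y(2) = (15/4 + 14/(15/4))/2 = 449/120.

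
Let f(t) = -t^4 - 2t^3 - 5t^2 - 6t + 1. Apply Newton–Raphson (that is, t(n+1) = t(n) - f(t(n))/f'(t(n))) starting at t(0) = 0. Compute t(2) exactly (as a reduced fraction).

f'(t) = -4t^3 - 6t^2 - 10t - 6.
f(0) = 1, f'(0) = -6, so t(1) = 0 - 1/(-6) = 1/6.
f(1/6) = -193/1296, f'(1/6) = -212/27, so t(2) = (1/6) - (-193/1296)/(-212/27) = 501/3392.

501/3392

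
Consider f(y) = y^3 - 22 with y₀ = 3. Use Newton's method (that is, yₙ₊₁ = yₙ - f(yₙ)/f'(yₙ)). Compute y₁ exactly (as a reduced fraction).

76/27

f'(y) = 3y^2.
f(3) = 5, f'(3) = 27, so y₁ = 3 - 5/27 = 76/27.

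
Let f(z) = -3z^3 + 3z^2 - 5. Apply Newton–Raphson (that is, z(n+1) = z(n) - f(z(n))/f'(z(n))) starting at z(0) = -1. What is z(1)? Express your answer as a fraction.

f'(z) = -9z^2 + 6z.
f(-1) = 1, f'(-1) = -15, so z(1) = (-1) - 1/(-15) = -14/15.

-14/15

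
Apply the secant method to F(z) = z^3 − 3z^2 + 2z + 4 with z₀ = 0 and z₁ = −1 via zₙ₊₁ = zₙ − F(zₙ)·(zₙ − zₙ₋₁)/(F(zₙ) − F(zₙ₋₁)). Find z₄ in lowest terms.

−23881/29938

F(0) = 4, F(−1) = −2. z₂ = (−1) − (−2)·((−1) − 0)/((−2) − 4) = −2/3.
F(−1) = −2, F(−2/3) = 28/27. z₃ = (−2/3) − (28/27)·((−2/3) − (−1))/((28/27) − (−2)) = −32/41.
F(−2/3) = 28/27, F(−32/41) = 9380/68921. z₄ = (−32/41) − (9380/68921)·((−32/41) − (−2/3))/((9380/68921) − (28/27)) = −23881/29938.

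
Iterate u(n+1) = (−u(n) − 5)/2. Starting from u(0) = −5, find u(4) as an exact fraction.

u(1) = (−(−5) − 5)/2 = 0.
u(2) = (−0 − 5)/2 = −5/2.
u(3) = (−(−5/2) − 5)/2 = −5/4.
u(4) = (−(−5/4) − 5)/2 = −15/8.

−15/8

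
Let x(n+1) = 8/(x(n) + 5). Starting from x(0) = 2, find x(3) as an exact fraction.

344/271

x(1) = 8/(2 + 5) = 8/7.
x(2) = 8/(8/7 + 5) = 56/43.
x(3) = 8/(56/43 + 5) = 344/271.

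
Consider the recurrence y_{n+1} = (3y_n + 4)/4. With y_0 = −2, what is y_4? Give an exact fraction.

269/128

y_1 = (3·(−2) + 4)/4 = −1/2.
y_2 = (3·(−1/2) + 4)/4 = 5/8.
y_3 = (3·(5/8) + 4)/4 = 47/32.
y_4 = (3·(47/32) + 4)/4 = 269/128.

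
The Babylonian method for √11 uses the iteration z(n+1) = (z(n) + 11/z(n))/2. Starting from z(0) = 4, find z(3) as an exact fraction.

4106353/1238112

z(1) = (4 + 11/4)/2 = 27/8.
z(2) = (27/8 + 11/(27/8))/2 = 1433/432.
z(3) = (1433/432 + 11/(1433/432))/2 = 4106353/1238112.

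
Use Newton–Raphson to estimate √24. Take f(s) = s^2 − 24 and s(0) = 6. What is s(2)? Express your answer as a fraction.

49/10

f'(s) = 2s.
f(6) = 12, f'(6) = 12, so s(1) = 6 − 12/12 = 5.
f(5) = 1, f'(5) = 10, so s(2) = 5 − 1/10 = 49/10.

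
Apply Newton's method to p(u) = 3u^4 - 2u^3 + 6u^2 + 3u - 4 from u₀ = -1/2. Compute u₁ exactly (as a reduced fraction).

-35/32

p'(u) = 12u^3 - 6u^2 + 12u + 3.
p(-1/2) = -57/16, p'(-1/2) = -6, so u₁ = (-1/2) - (-57/16)/(-6) = -35/32.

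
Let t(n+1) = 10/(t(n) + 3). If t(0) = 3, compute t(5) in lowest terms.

t(1) = 10/(3 + 3) = 5/3.
t(2) = 10/(5/3 + 3) = 15/7.
t(3) = 10/(15/7 + 3) = 35/18.
t(4) = 10/(35/18 + 3) = 180/89.
t(5) = 10/(180/89 + 3) = 890/447.

890/447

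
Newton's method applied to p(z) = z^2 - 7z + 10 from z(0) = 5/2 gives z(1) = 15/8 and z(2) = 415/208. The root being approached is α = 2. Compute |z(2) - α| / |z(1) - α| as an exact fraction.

1/26

z(1) - α = 15/8 - 2 = -1/8, so |z(1) - α| = 1/8.
z(2) - α = 415/208 - 2 = -1/208, so |z(2) - α| = 1/208.
Ratio = (1/208) / (1/8) = 1/26.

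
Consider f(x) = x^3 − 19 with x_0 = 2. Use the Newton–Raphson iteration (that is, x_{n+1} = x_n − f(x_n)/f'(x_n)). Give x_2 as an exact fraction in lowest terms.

59291/22050

f'(x) = 3x^2.
f(2) = −11, f'(2) = 12, so x_1 = 2 − (−11)/12 = 35/12.
f(35/12) = 10043/1728, f'(35/12) = 1225/48, so x_2 = (35/12) − (10043/1728)/(1225/48) = 59291/22050.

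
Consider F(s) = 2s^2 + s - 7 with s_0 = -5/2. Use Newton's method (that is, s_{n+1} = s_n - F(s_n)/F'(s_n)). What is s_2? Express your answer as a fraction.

-295/138

F'(s) = 4s + 1.
F(-5/2) = 3, F'(-5/2) = -9, so s_1 = (-5/2) - 3/(-9) = -13/6.
F(-13/6) = 2/9, F'(-13/6) = -23/3, so s_2 = (-13/6) - (2/9)/(-23/3) = -295/138.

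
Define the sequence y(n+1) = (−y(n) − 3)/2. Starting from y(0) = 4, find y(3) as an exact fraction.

−13/8

y(1) = (−4 − 3)/2 = −7/2.
y(2) = (−(−7/2) − 3)/2 = 1/4.
y(3) = (−(1/4) − 3)/2 = −13/8.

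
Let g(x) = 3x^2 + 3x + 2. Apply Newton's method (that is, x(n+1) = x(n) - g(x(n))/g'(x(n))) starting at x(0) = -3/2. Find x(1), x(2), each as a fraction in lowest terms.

x(1) = -19/24, x(2) = 23/336

g'(x) = 6x + 3.
g(-3/2) = 17/4, g'(-3/2) = -6, so x(1) = (-3/2) - (17/4)/(-6) = -19/24.
g(-19/24) = 289/192, g'(-19/24) = -7/4, so x(2) = (-19/24) - (289/192)/(-7/4) = 23/336.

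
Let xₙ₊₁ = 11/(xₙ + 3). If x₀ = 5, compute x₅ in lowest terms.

x₁ = 11/(5 + 3) = 11/8.
x₂ = 11/(11/8 + 3) = 88/35.
x₃ = 11/(88/35 + 3) = 385/193.
x₄ = 11/(385/193 + 3) = 2123/964.
x₅ = 11/(2123/964 + 3) = 10604/5015.

10604/5015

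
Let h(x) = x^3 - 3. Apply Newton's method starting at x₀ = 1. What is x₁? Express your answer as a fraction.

h'(x) = 3x^2.
h(1) = -2, h'(1) = 3, so x₁ = 1 - (-2)/3 = 5/3.

5/3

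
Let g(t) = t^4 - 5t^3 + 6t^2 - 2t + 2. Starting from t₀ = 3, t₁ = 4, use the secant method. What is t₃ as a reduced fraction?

180301/56044

g(3) = -4, g(4) = 26. t₂ = 4 - 26·(4 - 3)/(26 - (-4)) = 47/15.
g(4) = 26, g(47/15) = -140894/50625. t₃ = (47/15) - (-140894/50625)·((47/15) - 4)/((-140894/50625) - 26) = 180301/56044.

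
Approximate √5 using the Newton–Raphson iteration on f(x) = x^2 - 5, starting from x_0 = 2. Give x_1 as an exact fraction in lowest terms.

9/4

f'(x) = 2x.
f(2) = -1, f'(2) = 4, so x_1 = 2 - (-1)/4 = 9/4.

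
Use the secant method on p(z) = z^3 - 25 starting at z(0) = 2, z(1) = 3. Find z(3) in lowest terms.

p(2) = -17, p(3) = 2. z(2) = 3 - 2·(3 - 2)/(2 - (-17)) = 55/19.
p(3) = 2, p(55/19) = -5100/6859. z(3) = (55/19) - (-5100/6859)·((55/19) - 3)/((-5100/6859) - 2) = 27505/9409.

27505/9409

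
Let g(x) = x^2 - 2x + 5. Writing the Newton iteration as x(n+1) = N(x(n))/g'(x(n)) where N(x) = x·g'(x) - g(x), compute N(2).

-1

g'(x) = 2x - 2.
N(x) = x·g'(x) - g(x) = x·(2x - 2) - (x^2 - 2x + 5) = x^2 - 5.
N(2) = -1.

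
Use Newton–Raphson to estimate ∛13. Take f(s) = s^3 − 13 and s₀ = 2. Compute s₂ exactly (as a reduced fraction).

35621/15138

f'(s) = 3s^2.
f(2) = −5, f'(2) = 12, so s₁ = 2 − (−5)/12 = 29/12.
f(29/12) = 1925/1728, f'(29/12) = 841/48, so s₂ = (29/12) − (1925/1728)/(841/48) = 35621/15138.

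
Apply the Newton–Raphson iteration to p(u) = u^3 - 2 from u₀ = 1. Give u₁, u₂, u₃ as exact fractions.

u₁ = 4/3, u₂ = 91/72, u₃ = 1126819/894348

p'(u) = 3u^2.
p(1) = -1, p'(1) = 3, so u₁ = 1 - (-1)/3 = 4/3.
p(4/3) = 10/27, p'(4/3) = 16/3, so u₂ = (4/3) - (10/27)/(16/3) = 91/72.
p(91/72) = 7075/373248, p'(91/72) = 8281/1728, so u₃ = (91/72) - (7075/373248)/(8281/1728) = 1126819/894348.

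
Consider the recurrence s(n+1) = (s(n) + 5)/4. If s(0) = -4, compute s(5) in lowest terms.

1701/1024

s(1) = ((-4) + 5)/4 = 1/4.
s(2) = ((1/4) + 5)/4 = 21/16.
s(3) = ((21/16) + 5)/4 = 101/64.
s(4) = ((101/64) + 5)/4 = 421/256.
s(5) = ((421/256) + 5)/4 = 1701/1024.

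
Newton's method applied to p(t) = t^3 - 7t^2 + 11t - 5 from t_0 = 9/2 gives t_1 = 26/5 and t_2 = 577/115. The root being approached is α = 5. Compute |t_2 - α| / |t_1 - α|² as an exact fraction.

10/23

t_1 - α = 26/5 - 5 = 1/5, so |t_1 - α| = 1/5.
t_2 - α = 577/115 - 5 = 2/115, so |t_2 - α| = 2/115.
|t_1 - α|² = 1/25.
Ratio = (2/115) / (1/25) = 10/23.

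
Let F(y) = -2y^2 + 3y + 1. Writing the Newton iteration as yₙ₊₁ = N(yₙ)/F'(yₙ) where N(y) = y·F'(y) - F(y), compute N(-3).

F'(y) = -4y + 3.
N(y) = y·F'(y) - F(y) = y·(-4y + 3) - (-2y^2 + 3y + 1) = -2y^2 - 1.
N(-3) = -19.

-19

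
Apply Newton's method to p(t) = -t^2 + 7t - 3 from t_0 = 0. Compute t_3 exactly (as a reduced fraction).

252759/551131

p'(t) = -2t + 7.
p(0) = -3, p'(0) = 7, so t_1 = 0 - (-3)/7 = 3/7.
p(3/7) = -9/49, p'(3/7) = 43/7, so t_2 = (3/7) - (-9/49)/(43/7) = 138/301.
p(138/301) = -81/90601, p'(138/301) = 1831/301, so t_3 = (138/301) - (-81/90601)/(1831/301) = 252759/551131.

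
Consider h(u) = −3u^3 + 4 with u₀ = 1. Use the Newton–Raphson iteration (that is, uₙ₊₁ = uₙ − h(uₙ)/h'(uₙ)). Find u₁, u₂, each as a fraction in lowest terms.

u₁ = 10/9, u₂ = 743/675

h'(u) = −9u^2.
h(1) = 1, h'(1) = −9, so u₁ = 1 − 1/(−9) = 10/9.
h(10/9) = −28/243, h'(10/9) = −100/9, so u₂ = (10/9) − (−28/243)/(−100/9) = 743/675.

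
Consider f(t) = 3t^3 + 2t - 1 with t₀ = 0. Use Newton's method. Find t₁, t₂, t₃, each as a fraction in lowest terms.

t₁ = 1/2, t₂ = 7/17, t₃ = 6971/17323

f'(t) = 9t^2 + 2.
f(0) = -1, f'(0) = 2, so t₁ = 0 - (-1)/2 = 1/2.
f(1/2) = 3/8, f'(1/2) = 17/4, so t₂ = (1/2) - (3/8)/(17/4) = 7/17.
f(7/17) = 162/4913, f'(7/17) = 1019/289, so t₃ = (7/17) - (162/4913)/(1019/289) = 6971/17323.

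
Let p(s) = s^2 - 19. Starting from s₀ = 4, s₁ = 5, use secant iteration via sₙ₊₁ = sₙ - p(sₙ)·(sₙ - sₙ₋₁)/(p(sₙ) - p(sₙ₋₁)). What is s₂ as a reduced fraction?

13/3

p(4) = -3, p(5) = 6. s₂ = 5 - 6·(5 - 4)/(6 - (-3)) = 13/3.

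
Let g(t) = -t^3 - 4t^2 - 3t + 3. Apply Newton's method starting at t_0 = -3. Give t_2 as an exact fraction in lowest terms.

-13/7

g'(t) = -3t^2 - 8t - 3.
g(-3) = 3, g'(-3) = -6, so t_1 = (-3) - 3/(-6) = -5/2.
g(-5/2) = 9/8, g'(-5/2) = -7/4, so t_2 = (-5/2) - (9/8)/(-7/4) = -13/7.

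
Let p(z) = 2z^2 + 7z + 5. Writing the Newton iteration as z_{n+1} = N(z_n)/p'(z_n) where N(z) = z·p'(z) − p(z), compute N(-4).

27

p'(z) = 4z + 7.
N(z) = z·p'(z) − p(z) = z·(4z + 7) − (2z^2 + 7z + 5) = 2z^2 − 5.
N(-4) = 27.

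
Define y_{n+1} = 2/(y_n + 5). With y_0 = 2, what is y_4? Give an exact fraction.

y_1 = 2/(2 + 5) = 2/7.
y_2 = 2/(2/7 + 5) = 14/37.
y_3 = 2/(14/37 + 5) = 74/199.
y_4 = 2/(74/199 + 5) = 398/1069.

398/1069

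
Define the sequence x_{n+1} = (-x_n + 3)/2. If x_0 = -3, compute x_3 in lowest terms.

3/2

x_1 = (-(-3) + 3)/2 = 3.
x_2 = (-3 + 3)/2 = 0.
x_3 = (-0 + 3)/2 = 3/2.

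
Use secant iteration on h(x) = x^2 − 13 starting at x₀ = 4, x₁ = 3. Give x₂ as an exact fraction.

h(4) = 3, h(3) = −4. x₂ = 3 − (−4)·(3 − 4)/((−4) − 3) = 25/7.

25/7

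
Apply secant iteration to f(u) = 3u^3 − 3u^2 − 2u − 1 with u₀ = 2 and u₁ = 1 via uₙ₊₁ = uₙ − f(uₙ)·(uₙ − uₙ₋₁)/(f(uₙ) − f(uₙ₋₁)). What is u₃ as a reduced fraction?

607/307

f(2) = 7, f(1) = −3. u₂ = 1 − (−3)·(1 − 2)/((−3) − 7) = 13/10.
f(1) = −3, f(13/10) = −2079/1000. u₃ = (13/10) − (−2079/1000)·((13/10) − 1)/((−2079/1000) − (−3)) = 607/307.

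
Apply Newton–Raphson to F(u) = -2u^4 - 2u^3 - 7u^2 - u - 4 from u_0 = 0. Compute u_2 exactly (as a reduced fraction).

-1388/471

F'(u) = -8u^3 - 6u^2 - 14u - 1.
F(0) = -4, F'(0) = -1, so u_1 = 0 - (-4)/(-1) = -4.
F(-4) = -496, F'(-4) = 471, so u_2 = (-4) - (-496)/471 = -1388/471.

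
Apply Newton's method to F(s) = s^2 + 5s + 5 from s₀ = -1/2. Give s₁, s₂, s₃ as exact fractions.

s₁ = -19/16, s₂ = -919/672, s₃ = -1413359/1022784

F'(s) = 2s + 5.
F(-1/2) = 11/4, F'(-1/2) = 4, so s₁ = (-1/2) - (11/4)/4 = -19/16.
F(-19/16) = 121/256, F'(-19/16) = 21/8, so s₂ = (-19/16) - (121/256)/(21/8) = -919/672.
F(-919/672) = 14641/451584, F'(-919/672) = 761/336, so s₃ = (-919/672) - (14641/451584)/(761/336) = -1413359/1022784.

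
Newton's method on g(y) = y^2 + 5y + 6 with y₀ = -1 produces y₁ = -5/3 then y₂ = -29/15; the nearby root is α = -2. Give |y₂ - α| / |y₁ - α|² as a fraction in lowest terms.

3/5

y₁ - α = -5/3 - (-2) = -5/3 + 2 = 1/3, so |y₁ - α| = 1/3.
y₂ - α = -29/15 - (-2) = -29/15 + 2 = 1/15, so |y₂ - α| = 1/15.
|y₁ - α|² = 1/9.
Ratio = (1/15) / (1/9) = 3/5.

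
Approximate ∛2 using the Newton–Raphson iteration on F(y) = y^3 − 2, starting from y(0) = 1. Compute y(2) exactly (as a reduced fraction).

F'(y) = 3y^2.
F(1) = −1, F'(1) = 3, so y(1) = 1 − (−1)/3 = 4/3.
F(4/3) = 10/27, F'(4/3) = 16/3, so y(2) = (4/3) − (10/27)/(16/3) = 91/72.

91/72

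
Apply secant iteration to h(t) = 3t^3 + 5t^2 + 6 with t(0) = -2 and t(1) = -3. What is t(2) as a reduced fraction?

h(-2) = 2, h(-3) = -30. t(2) = (-3) - (-30)·((-3) - (-2))/((-30) - 2) = -33/16.

-33/16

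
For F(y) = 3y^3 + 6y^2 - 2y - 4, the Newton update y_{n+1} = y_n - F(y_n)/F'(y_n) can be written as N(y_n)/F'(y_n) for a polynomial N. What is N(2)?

76

F'(y) = 9y^2 + 12y - 2.
N(y) = y·F'(y) - F(y) = y·(9y^2 + 12y - 2) - (3y^3 + 6y^2 - 2y - 4) = 6y^3 + 6y^2 + 4.
N(2) = 76.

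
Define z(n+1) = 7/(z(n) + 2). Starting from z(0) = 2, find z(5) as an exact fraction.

1547/848

z(1) = 7/(2 + 2) = 7/4.
z(2) = 7/(7/4 + 2) = 28/15.
z(3) = 7/(28/15 + 2) = 105/58.
z(4) = 7/(105/58 + 2) = 406/221.
z(5) = 7/(406/221 + 2) = 1547/848.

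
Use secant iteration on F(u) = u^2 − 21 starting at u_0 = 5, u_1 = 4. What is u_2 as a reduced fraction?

F(5) = 4, F(4) = −5. u_2 = 4 − (−5)·(4 − 5)/((−5) − 4) = 41/9.

41/9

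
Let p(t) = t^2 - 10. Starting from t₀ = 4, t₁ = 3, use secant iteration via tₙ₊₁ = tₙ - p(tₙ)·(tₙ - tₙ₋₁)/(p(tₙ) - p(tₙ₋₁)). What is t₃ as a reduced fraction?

136/43

p(4) = 6, p(3) = -1. t₂ = 3 - (-1)·(3 - 4)/((-1) - 6) = 22/7.
p(3) = -1, p(22/7) = -6/49. t₃ = (22/7) - (-6/49)·((22/7) - 3)/((-6/49) - (-1)) = 136/43.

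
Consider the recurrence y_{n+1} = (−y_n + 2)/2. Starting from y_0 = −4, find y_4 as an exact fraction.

y_1 = (−(−4) + 2)/2 = 3.
y_2 = (−3 + 2)/2 = −1/2.
y_3 = (−(−1/2) + 2)/2 = 5/4.
y_4 = (−(5/4) + 2)/2 = 3/8.

3/8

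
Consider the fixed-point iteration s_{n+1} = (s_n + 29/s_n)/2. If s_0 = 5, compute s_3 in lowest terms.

s_1 = (5 + 29/5)/2 = 27/5.
s_2 = (27/5 + 29/(27/5))/2 = 727/135.
s_3 = (727/135 + 29/(727/135))/2 = 528527/98145.

528527/98145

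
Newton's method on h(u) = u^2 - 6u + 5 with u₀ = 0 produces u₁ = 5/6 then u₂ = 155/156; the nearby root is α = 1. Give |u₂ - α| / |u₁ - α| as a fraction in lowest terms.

1/26

u₁ - α = 5/6 - 1 = -1/6, so |u₁ - α| = 1/6.
u₂ - α = 155/156 - 1 = -1/156, so |u₂ - α| = 1/156.
Ratio = (1/156) / (1/6) = 1/26.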